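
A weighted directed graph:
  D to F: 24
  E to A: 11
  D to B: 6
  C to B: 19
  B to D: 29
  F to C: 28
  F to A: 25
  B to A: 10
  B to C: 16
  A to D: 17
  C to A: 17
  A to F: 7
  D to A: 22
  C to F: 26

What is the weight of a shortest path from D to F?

23

Comparing a few candidate routes:
D → F: 24
D → B → C → A → F: 6 + 16 + 17 + 7 = 46
D → A → F: 22 + 7 = 29
D → B → A → F: 6 + 10 + 7 = 23
The minimum is 23.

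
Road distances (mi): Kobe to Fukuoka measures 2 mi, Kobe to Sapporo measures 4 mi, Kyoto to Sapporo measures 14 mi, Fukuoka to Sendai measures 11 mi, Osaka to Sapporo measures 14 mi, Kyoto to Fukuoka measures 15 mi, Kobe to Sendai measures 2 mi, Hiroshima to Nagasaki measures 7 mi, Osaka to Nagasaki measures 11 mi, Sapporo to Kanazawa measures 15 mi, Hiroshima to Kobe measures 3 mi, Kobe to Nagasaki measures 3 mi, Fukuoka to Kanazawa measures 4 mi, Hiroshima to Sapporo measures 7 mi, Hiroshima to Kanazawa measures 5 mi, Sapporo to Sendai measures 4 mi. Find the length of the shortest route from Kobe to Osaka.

Some routes from Kobe to Osaka:
Kobe - Nagasaki - Osaka: 3 + 11 = 14
Kobe - Hiroshima - Nagasaki - Osaka: 3 + 7 + 11 = 21
Kobe - Sapporo - Osaka: 4 + 14 = 18
Kobe - Sendai - Sapporo - Osaka: 2 + 4 + 14 = 20
Best route has total 14 mi.

14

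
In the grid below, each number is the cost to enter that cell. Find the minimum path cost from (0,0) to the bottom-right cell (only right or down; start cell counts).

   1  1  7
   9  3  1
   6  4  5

11

Cheapest: [0,0] [0,1] [1,1] [1,2] [2,2]
  1 + 1 + 3 + 1 + 5 = 11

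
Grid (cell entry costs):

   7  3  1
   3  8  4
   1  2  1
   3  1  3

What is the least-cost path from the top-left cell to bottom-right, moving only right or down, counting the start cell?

17

Take (0,0) -> (1,0) -> (2,0) -> (2,1) -> (2,2) -> (3,2) for a total of 7 + 3 + 1 + 2 + 1 + 3 = 17.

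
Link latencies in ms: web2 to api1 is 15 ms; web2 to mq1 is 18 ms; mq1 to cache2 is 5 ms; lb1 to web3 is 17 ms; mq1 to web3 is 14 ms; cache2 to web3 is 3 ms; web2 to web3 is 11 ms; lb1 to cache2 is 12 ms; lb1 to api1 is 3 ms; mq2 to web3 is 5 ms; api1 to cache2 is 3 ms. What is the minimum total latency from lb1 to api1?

A few of the lb1→api1 routes:
lb1 - cache2 - api1: 12 + 3 = 15
lb1 - web3 - cache2 - api1: 17 + 3 + 3 = 23
lb1 - api1: 3
Best route has total 3 ms.

3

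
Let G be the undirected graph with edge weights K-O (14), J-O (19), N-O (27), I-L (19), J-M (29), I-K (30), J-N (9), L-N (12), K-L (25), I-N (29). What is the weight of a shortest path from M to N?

38

Some routes from M to N:
M→J→O→K→L→N: 29 + 19 + 14 + 25 + 12 = 99
M→J→N: 29 + 9 = 38
M→J→O→N: 29 + 19 + 27 = 75
M→J→O→K→I→N: 29 + 19 + 14 + 30 + 29 = 121
The minimum is 38.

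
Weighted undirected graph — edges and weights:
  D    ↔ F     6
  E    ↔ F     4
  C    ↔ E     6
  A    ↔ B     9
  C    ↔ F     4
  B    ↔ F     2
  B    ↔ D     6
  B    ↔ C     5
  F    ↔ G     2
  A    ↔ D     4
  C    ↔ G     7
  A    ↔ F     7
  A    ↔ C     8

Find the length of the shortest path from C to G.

A few of the C→G routes:
C -> B -> F -> G: 5 + 2 + 2 = 9
C -> F -> G: 4 + 2 = 6
C -> G: 7
C -> E -> F -> G: 6 + 4 + 2 = 12
Best route has total 6.

6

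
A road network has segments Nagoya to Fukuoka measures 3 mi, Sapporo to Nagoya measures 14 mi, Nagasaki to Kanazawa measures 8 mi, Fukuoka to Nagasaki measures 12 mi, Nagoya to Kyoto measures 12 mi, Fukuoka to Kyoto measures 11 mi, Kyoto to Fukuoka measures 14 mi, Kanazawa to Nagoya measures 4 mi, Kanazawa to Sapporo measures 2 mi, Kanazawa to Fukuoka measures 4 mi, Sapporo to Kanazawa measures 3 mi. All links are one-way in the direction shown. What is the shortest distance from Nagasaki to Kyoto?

23

A few of the Nagasaki→Kyoto routes:
Nagasaki -> Kanazawa -> Nagoya -> Fukuoka -> Kyoto: 8 + 4 + 3 + 11 = 26
Nagasaki -> Kanazawa -> Fukuoka -> Kyoto: 8 + 4 + 11 = 23
Nagasaki -> Kanazawa -> Sapporo -> Nagoya -> Kyoto: 8 + 2 + 14 + 12 = 36
Nagasaki -> Kanazawa -> Nagoya -> Kyoto: 8 + 4 + 12 = 24
The minimum is 23 mi.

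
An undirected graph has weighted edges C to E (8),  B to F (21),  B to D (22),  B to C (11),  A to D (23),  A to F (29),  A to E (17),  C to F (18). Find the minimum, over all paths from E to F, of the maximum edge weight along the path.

18

Checking several routes:
E→A→D→B→C→F: max(17, 23, 22, 11, 18) = 23
E→C→B→F: max(8, 11, 21) = 21
E→A→F: max(17, 29) = 29
E→C→F: max(8, 18) = 18
E→A→D→B→F: max(17, 23, 22, 21) = 23
The minimum achievable maximum is 18.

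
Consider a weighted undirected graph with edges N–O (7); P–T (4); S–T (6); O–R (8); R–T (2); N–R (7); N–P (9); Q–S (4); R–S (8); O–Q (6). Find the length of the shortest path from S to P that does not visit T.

24

A few of the S→P routes:
S - R - O - N - P: 8 + 8 + 7 + 9 = 32
S - R - N - P: 8 + 7 + 9 = 24
S - Q - O - N - P: 4 + 6 + 7 + 9 = 26
Best route has total 24.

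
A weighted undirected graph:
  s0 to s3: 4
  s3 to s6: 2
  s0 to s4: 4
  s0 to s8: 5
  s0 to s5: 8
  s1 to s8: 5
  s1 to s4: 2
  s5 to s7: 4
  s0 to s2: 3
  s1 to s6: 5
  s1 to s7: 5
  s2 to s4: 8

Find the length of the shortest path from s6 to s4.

7

A few of the s6→s4 routes:
s6 - s1 - s4: 5 + 2 = 7
s6 - s3 - s0 - s4: 2 + 4 + 4 = 10
s6 - s3 - s0 - s2 - s4: 2 + 4 + 3 + 8 = 17
Shortest: 7.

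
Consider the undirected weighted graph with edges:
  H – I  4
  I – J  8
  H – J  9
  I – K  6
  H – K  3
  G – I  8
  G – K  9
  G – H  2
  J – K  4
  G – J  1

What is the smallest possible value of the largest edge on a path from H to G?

2

Some routes from H to G:
H → I → G: max(4, 8) = 8
H → K → J → I → G: max(3, 4, 8, 8) = 8
H → I → K → J → G: max(4, 6, 4, 1) = 6
H → K → J → G: max(3, 4, 1) = 4
H → G: max(2) = 2
H → I → J → G: max(4, 8, 1) = 8
Best route has worst link 2.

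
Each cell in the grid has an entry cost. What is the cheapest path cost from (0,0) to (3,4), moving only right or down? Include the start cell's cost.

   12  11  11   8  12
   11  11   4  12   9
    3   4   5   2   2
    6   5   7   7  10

49

Take (0,0) → (1,0) → (2,0) → (2,1) → (2,2) → (2,3) → (2,4) → (3,4) for a total of 12 + 11 + 3 + 4 + 5 + 2 + 2 + 10 = 49.
(Top row then right column would cost 75.)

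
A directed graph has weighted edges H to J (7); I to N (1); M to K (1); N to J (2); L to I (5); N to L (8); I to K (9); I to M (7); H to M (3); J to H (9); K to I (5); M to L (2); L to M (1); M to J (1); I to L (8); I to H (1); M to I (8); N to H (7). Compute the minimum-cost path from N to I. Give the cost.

Some routes from N to I:
N→L→I: 8 + 5 = 13
N→L→M→I: 8 + 1 + 8 = 17
N→H→M→K→I: 7 + 3 + 1 + 5 = 16
N→H→M→I: 7 + 3 + 8 = 18
N→L→M→K→I: 8 + 1 + 1 + 5 = 15
N→H→M→L→I: 7 + 3 + 2 + 5 = 17
The minimum is 13.

13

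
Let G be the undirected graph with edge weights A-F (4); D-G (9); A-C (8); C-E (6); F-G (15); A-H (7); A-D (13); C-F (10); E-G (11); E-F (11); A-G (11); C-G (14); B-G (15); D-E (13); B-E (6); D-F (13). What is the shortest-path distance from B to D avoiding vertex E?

Some routes from B to D avoiding E:
B-G-F-A-D: 15 + 15 + 4 + 13 = 47
B-G-A-F-D: 15 + 11 + 4 + 13 = 43
B-G-A-D: 15 + 11 + 13 = 39
B-G-D: 15 + 9 = 24
B-G-F-D: 15 + 15 + 13 = 43
Shortest: 24.

24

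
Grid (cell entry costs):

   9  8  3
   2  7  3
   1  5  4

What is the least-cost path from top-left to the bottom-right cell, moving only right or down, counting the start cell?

One optimal route is r0c0→r1c0→r2c0→r2c1→r2c2.
Its cost is 9 + 2 + 1 + 5 + 4 = 21.

21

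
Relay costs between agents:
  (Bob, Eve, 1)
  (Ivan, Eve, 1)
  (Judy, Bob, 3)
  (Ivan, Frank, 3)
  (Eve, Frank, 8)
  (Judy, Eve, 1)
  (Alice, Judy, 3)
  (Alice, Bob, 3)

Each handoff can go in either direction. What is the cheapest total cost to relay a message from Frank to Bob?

5

Checking several routes:
Frank - Eve - Judy - Bob: 8 + 1 + 3 = 12
Frank - Eve - Bob: 8 + 1 = 9
Frank - Ivan - Eve - Judy - Bob: 3 + 1 + 1 + 3 = 8
Frank - Ivan - Eve - Bob: 3 + 1 + 1 = 5
Frank - Ivan - Eve - Judy - Alice - Bob: 3 + 1 + 1 + 3 + 3 = 11
Shortest: 5.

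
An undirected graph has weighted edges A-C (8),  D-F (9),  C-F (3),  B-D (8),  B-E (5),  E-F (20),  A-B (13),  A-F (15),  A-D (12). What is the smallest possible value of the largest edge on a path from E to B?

Some routes from E to B:
E - F - D - A - B: max(20, 9, 12, 13) = 20
E - F - A - D - B: max(20, 15, 12, 8) = 20
E - F - C - A - B: max(20, 3, 8, 13) = 20
E - B: max(5) = 5
E - F - A - B: max(20, 15, 13) = 20
E - F - C - A - D - B: max(20, 3, 8, 12, 8) = 20
Smallest bottleneck: 5.

5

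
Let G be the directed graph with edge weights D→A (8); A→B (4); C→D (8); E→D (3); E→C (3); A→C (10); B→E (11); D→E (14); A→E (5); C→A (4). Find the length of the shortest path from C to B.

8

Candidate routes:
C→A→B: 4 + 4 = 8
C→D→A→B: 8 + 8 + 4 = 20
Shortest: 8.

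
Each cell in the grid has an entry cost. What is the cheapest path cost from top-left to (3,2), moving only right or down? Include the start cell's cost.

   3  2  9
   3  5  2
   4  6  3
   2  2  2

Path (0,0) (1,0) (2,0) (3,0) (3,1) (3,2): 3 + 3 + 4 + 2 + 2 + 2 = 16.
(Top row then right column would cost 21.)

16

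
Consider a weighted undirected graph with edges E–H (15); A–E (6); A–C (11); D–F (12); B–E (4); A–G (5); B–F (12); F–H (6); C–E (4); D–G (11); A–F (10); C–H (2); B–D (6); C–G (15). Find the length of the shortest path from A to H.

A few of the A→H routes:
A-E-C-H: 6 + 4 + 2 = 12
A-E-H: 6 + 15 = 21
A-C-H: 11 + 2 = 13
A-F-H: 10 + 6 = 16
A-E-B-F-H: 6 + 4 + 12 + 6 = 28
A-G-C-H: 5 + 15 + 2 = 22
The minimum is 12.

12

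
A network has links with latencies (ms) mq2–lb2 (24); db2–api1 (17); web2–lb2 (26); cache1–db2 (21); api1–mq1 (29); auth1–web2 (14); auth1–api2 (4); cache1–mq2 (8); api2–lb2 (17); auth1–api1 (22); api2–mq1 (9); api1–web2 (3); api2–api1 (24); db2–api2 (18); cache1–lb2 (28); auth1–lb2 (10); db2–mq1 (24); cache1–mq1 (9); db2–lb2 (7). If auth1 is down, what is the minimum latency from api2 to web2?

A few of the api2→web2 routes:
api2 - api1 - web2: 24 + 3 = 27
api2 - mq1 - api1 - web2: 9 + 29 + 3 = 41
api2 - lb2 - web2: 17 + 26 = 43
api2 - db2 - api1 - web2: 18 + 17 + 3 = 38
The minimum is 27 ms.

27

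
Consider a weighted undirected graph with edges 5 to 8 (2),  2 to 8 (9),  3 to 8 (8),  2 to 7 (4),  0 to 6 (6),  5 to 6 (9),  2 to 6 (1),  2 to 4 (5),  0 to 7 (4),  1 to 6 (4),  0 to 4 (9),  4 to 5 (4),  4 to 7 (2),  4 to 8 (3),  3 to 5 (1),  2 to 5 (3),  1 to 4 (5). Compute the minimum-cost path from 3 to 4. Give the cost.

Comparing a few candidate routes:
3 -> 5 -> 2 -> 4: 1 + 3 + 5 = 9
3 -> 5 -> 4: 1 + 4 = 5
3 -> 5 -> 8 -> 4: 1 + 2 + 3 = 6
Best route has total 5.

5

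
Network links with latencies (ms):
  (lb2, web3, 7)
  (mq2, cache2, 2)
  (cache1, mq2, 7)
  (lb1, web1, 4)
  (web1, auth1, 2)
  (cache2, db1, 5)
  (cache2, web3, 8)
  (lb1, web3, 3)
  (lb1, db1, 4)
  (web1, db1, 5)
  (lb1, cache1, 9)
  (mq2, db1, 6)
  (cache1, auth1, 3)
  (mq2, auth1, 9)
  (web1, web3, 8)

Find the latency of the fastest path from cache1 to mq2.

Comparing a few candidate routes:
cache1→auth1→mq2: 3 + 9 = 12
cache1→auth1→web1→db1→mq2: 3 + 2 + 5 + 6 = 16
cache1→mq2: 7
The minimum is 7 ms.

7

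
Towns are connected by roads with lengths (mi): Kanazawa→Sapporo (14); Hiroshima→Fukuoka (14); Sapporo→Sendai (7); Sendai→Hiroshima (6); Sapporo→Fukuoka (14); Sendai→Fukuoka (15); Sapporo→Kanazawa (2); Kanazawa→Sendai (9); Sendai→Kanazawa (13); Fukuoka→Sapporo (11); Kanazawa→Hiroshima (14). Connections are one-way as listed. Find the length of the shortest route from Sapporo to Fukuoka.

Comparing a few candidate routes:
Sapporo - Sendai - Fukuoka: 7 + 15 = 22
Sapporo - Kanazawa - Sendai - Fukuoka: 2 + 9 + 15 = 26
Sapporo - Kanazawa - Sendai - Hiroshima - Fukuoka: 2 + 9 + 6 + 14 = 31
Sapporo - Sendai - Hiroshima - Fukuoka: 7 + 6 + 14 = 27
Sapporo - Kanazawa - Hiroshima - Fukuoka: 2 + 14 + 14 = 30
Sapporo - Fukuoka: 14
Best route has total 14 mi.

14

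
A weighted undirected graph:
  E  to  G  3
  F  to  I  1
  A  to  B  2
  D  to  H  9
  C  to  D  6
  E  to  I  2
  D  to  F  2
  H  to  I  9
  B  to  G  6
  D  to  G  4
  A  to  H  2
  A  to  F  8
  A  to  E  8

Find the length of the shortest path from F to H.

10

Comparing a few candidate routes:
F-D-H: 2 + 9 = 11
F-I-H: 1 + 9 = 10
F-A-H: 8 + 2 = 10
Best route has total 10.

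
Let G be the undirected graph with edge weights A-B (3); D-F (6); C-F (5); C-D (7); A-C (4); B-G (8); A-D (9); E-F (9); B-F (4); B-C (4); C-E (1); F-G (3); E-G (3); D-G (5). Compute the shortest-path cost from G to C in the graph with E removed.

Checking several routes:
G -> F -> B -> C: 3 + 4 + 4 = 11
G -> F -> C: 3 + 5 = 8
G -> D -> C: 5 + 7 = 12
The minimum is 8.

8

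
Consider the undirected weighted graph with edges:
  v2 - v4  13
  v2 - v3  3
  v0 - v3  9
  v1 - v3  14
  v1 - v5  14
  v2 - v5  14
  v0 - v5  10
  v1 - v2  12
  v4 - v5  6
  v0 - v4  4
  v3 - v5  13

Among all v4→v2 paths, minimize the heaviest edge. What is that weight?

Comparing a few candidate routes:
v4 → v0 → v5 → v3 → v2: max(4, 10, 13, 3) = 13
v4 → v5 → v0 → v3 → v2: max(6, 10, 9, 3) = 10
v4 → v2: max(13) = 13
v4 → v5 → v3 → v2: max(6, 13, 3) = 13
v4 → v0 → v3 → v2: max(4, 9, 3) = 9
v4 → v0 → v5 → v1 → v3 → v2: max(4, 10, 14, 14, 3) = 14
The minimum achievable maximum is 9.

9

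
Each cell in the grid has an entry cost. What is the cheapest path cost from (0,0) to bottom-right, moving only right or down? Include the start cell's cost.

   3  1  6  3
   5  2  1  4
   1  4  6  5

Cheapest: r0c0 r0c1 r1c1 r1c2 r1c3 r2c3
  3 + 1 + 2 + 1 + 4 + 5 = 16

16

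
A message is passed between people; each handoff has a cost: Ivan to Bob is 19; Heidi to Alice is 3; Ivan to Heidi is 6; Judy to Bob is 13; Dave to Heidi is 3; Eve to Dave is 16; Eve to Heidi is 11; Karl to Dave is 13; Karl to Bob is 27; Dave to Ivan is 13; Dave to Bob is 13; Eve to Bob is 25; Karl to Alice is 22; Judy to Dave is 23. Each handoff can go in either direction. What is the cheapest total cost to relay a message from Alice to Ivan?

9

Comparing a few candidate routes:
Alice - Heidi - Dave - Ivan: 3 + 3 + 13 = 19
Alice - Heidi - Ivan: 3 + 6 = 9
Alice - Karl - Dave - Heidi - Ivan: 22 + 13 + 3 + 6 = 44
Alice - Heidi - Eve - Dave - Ivan: 3 + 11 + 16 + 13 = 43
Alice - Heidi - Dave - Bob - Ivan: 3 + 3 + 13 + 19 = 38
The minimum is 9.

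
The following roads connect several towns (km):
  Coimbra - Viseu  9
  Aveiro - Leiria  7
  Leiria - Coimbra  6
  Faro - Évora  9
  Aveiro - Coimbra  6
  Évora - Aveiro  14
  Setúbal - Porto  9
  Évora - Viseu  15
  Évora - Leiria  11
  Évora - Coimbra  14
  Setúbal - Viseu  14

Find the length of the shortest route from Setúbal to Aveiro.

Comparing a few candidate routes:
Setúbal - Viseu - Coimbra - Leiria - Aveiro: 14 + 9 + 6 + 7 = 36
Setúbal - Viseu - Évora - Aveiro: 14 + 15 + 14 = 43
Setúbal - Viseu - Coimbra - Aveiro: 14 + 9 + 6 = 29
Best route has total 29 km.

29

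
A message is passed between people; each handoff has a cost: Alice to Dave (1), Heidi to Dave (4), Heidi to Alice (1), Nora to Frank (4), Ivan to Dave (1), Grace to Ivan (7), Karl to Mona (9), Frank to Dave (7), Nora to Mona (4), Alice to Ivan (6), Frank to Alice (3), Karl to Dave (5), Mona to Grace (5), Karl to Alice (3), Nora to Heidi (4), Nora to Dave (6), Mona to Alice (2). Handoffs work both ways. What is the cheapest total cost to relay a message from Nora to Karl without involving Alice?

Checking several routes:
Nora→Dave→Karl: 6 + 5 = 11
Nora→Frank→Dave→Karl: 4 + 7 + 5 = 16
Nora→Heidi→Dave→Karl: 4 + 4 + 5 = 13
Nora→Mona→Karl: 4 + 9 = 13
Nora→Dave→Ivan→Grace→Mona→Karl: 6 + 1 + 7 + 5 + 9 = 28
Nora→Mona→Grace→Ivan→Dave→Karl: 4 + 5 + 7 + 1 + 5 = 22
The minimum is 11.

11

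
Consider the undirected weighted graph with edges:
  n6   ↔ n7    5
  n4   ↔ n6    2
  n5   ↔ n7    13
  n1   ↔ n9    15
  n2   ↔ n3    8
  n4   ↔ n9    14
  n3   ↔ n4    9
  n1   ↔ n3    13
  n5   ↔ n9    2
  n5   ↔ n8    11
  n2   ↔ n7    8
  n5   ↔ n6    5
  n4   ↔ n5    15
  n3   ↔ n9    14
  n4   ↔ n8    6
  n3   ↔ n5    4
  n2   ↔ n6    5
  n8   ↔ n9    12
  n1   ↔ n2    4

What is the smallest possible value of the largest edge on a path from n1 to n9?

5

Some routes from n1 to n9:
n1 → n2 → n6 → n5 → n9: max(4, 5, 5, 2) = 5
n1 → n2 → n6 → n4 → n3 → n5 → n9: max(4, 5, 2, 9, 4, 2) = 9
n1 → n2 → n3 → n4 → n6 → n5 → n9: max(4, 8, 9, 2, 5, 2) = 9
n1 → n2 → n3 → n5 → n9: max(4, 8, 4, 2) = 8
n1 → n2 → n7 → n6 → n4 → n3 → n5 → n9: max(4, 8, 5, 2, 9, 4, 2) = 9
n1 → n2 → n7 → n6 → n5 → n9: max(4, 8, 5, 5, 2) = 8
Best route has worst link 5.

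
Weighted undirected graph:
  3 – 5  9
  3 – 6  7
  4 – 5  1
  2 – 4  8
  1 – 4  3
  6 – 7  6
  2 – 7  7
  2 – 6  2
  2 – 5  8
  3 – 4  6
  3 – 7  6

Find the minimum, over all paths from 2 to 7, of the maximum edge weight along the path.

6

Some routes from 2 to 7:
2 -> 4 -> 3 -> 6 -> 7: max(8, 6, 7, 6) = 8
2 -> 6 -> 3 -> 7: max(2, 7, 6) = 7
2 -> 6 -> 7: max(2, 6) = 6
2 -> 5 -> 4 -> 3 -> 6 -> 7: max(8, 1, 6, 7, 6) = 8
2 -> 7: max(7) = 7
2 -> 4 -> 3 -> 7: max(8, 6, 6) = 8
The minimum achievable maximum is 6.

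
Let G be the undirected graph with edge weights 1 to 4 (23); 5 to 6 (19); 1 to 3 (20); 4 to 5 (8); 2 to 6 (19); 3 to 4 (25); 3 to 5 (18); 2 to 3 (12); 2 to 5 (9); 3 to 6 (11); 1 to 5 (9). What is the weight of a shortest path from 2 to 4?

17

A few of the 2→4 routes:
2 → 3 → 4: 12 + 25 = 37
2 → 6 → 5 → 4: 19 + 19 + 8 = 46
2 → 3 → 5 → 4: 12 + 18 + 8 = 38
2 → 5 → 4: 9 + 8 = 17
2 → 5 → 1 → 4: 9 + 9 + 23 = 41
Best route has total 17.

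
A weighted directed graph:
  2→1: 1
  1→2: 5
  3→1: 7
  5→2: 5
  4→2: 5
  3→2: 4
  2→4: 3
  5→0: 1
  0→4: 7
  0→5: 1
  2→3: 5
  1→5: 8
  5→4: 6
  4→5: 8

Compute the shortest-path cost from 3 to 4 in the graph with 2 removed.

Paths from 3 to 4 avoiding 2:
3 → 1 → 5 → 4: 7 + 8 + 6 = 21
3 → 1 → 5 → 0 → 4: 7 + 8 + 1 + 7 = 23
The minimum is 21.

21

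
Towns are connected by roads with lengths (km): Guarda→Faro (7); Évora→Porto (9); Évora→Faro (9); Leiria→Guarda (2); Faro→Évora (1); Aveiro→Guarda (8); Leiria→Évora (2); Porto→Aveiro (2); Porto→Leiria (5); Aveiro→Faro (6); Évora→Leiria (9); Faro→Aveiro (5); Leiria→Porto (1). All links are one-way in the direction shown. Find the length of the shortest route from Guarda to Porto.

Candidate routes:
Guarda-Faro-Évora-Leiria-Porto: 7 + 1 + 9 + 1 = 18
Guarda-Faro-Évora-Porto: 7 + 1 + 9 = 17
Best route has total 17 km.

17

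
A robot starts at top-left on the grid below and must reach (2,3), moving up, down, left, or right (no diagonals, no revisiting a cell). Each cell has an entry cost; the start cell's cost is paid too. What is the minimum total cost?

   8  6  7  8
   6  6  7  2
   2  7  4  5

Cheapest: [0,0] -> [1,0] -> [2,0] -> [2,1] -> [2,2] -> [2,3]
  8 + 6 + 2 + 7 + 4 + 5 = 32

32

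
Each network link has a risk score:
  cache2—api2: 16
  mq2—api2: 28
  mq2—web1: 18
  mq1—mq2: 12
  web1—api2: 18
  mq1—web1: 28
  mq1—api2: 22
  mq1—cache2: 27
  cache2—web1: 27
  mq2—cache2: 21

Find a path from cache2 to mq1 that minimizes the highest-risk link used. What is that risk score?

18

Checking several routes:
cache2-mq2-mq1: max(21, 12) = 21
cache2-api2-web1-mq2-mq1: max(16, 18, 18, 12) = 18
cache2-mq2-web1-api2-mq1: max(21, 18, 18, 22) = 22
cache2-api2-mq1: max(16, 22) = 22
The minimum achievable maximum is 18.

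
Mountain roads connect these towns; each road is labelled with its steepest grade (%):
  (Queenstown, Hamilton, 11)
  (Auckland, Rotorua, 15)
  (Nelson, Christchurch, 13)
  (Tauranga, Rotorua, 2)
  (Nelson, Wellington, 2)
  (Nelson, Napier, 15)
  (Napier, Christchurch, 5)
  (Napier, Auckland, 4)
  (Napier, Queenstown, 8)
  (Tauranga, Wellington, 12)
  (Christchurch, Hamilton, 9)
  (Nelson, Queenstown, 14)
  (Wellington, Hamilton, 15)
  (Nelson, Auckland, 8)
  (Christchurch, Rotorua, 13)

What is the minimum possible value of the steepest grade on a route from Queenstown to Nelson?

Checking several routes:
Queenstown-Hamilton-Christchurch-Napier-Auckland-Nelson: max(11, 9, 5, 4, 8) = 11
Queenstown-Hamilton-Christchurch-Rotorua-Tauranga-Wellington-Nelson: max(11, 9, 13, 2, 12, 2) = 13
Queenstown-Hamilton-Christchurch-Nelson: max(11, 9, 13) = 13
Queenstown-Napier-Auckland-Nelson: max(8, 4, 8) = 8
Smallest bottleneck: 8%.

8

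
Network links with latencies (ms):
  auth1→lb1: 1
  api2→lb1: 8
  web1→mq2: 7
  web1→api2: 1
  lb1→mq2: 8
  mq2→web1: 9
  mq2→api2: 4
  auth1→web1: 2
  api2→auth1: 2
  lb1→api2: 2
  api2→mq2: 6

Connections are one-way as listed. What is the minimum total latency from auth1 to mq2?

Candidate routes:
auth1 -> lb1 -> api2 -> mq2: 1 + 2 + 6 = 9
auth1 -> lb1 -> mq2: 1 + 8 = 9
auth1 -> web1 -> api2 -> mq2: 2 + 1 + 6 = 9
auth1 -> web1 -> mq2: 2 + 7 = 9
auth1 -> web1 -> api2 -> lb1 -> mq2: 2 + 1 + 8 + 8 = 19
Shortest: 9 ms.

9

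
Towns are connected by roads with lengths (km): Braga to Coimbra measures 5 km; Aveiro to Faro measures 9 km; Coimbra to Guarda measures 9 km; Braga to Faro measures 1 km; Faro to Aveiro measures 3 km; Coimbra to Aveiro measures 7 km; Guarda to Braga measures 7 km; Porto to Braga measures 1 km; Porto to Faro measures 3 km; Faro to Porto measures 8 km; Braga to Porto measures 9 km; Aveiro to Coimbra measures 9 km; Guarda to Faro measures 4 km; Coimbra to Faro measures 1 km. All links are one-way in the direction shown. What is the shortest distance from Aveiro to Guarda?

18

Candidate routes:
Aveiro-Faro-Porto-Braga-Coimbra-Guarda: 9 + 8 + 1 + 5 + 9 = 32
Aveiro-Coimbra-Guarda: 9 + 9 = 18
The minimum is 18 km.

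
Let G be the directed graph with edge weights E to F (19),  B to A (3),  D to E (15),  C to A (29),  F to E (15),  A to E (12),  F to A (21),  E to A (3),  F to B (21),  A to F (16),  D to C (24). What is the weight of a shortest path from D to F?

34

Candidate routes:
D→E→F: 15 + 19 = 34
D→C→A→F: 24 + 29 + 16 = 69
D→E→A→F: 15 + 3 + 16 = 34
D→C→A→E→F: 24 + 29 + 12 + 19 = 84
Best route has total 34.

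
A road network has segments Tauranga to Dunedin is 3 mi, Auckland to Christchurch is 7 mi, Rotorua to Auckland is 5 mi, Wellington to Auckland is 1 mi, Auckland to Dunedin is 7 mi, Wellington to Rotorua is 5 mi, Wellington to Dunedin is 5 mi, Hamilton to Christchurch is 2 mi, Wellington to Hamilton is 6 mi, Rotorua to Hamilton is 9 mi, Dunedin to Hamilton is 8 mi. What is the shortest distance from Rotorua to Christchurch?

A few of the Rotorua→Christchurch routes:
Rotorua → Wellington → Auckland → Christchurch: 5 + 1 + 7 = 13
Rotorua → Auckland → Christchurch: 5 + 7 = 12
Rotorua → Hamilton → Christchurch: 9 + 2 = 11
The minimum is 11 mi.

11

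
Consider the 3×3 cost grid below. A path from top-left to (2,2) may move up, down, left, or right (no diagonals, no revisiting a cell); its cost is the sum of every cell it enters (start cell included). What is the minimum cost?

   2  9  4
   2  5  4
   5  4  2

15

Best path: (0,0) (1,0) (1,1) (1,2) (2,2)
Cost: 2 + 2 + 5 + 4 + 2 = 15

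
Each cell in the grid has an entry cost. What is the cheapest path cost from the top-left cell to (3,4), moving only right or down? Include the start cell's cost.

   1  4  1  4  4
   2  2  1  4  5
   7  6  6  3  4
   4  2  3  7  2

Cheapest: [0,0] -> [1,0] -> [1,1] -> [1,2] -> [1,3] -> [2,3] -> [2,4] -> [3,4]
  1 + 2 + 2 + 1 + 4 + 3 + 4 + 2 = 19
(Top row then right column would cost 25.)

19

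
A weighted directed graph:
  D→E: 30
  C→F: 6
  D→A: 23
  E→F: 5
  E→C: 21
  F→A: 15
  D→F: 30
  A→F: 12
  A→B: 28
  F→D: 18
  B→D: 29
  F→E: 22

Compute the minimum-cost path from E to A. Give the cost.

20

Checking several routes:
E-F-D-A: 5 + 18 + 23 = 46
E-F-A: 5 + 15 = 20
E-C-F-A: 21 + 6 + 15 = 42
The minimum is 20.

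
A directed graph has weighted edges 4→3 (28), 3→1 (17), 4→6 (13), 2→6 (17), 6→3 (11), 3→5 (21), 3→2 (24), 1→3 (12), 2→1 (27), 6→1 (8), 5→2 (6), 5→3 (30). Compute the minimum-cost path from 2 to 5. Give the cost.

49

Paths from 2 to 5:
2 - 6 - 3 - 5: 17 + 11 + 21 = 49
2 - 1 - 3 - 5: 27 + 12 + 21 = 60
2 - 6 - 1 - 3 - 5: 17 + 8 + 12 + 21 = 58
The minimum is 49.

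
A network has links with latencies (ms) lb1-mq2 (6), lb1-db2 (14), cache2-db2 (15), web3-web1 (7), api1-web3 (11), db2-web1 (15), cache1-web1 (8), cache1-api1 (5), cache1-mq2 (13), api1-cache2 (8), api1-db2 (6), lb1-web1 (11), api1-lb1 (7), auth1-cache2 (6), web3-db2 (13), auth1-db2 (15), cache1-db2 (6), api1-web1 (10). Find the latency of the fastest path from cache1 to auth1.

Checking several routes:
cache1 → db2 → auth1: 6 + 15 = 21
cache1 → api1 → db2 → auth1: 5 + 6 + 15 = 26
cache1 → db2 → api1 → cache2 → auth1: 6 + 6 + 8 + 6 = 26
cache1 → db2 → cache2 → auth1: 6 + 15 + 6 = 27
cache1 → api1 → cache2 → auth1: 5 + 8 + 6 = 19
Best route has total 19 ms.

19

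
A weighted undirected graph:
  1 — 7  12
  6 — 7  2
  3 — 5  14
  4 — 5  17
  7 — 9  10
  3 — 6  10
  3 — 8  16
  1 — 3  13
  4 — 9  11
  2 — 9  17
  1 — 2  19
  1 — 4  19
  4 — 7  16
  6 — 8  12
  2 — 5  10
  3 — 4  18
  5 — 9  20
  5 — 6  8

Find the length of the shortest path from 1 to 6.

A few of the 1→6 routes:
1 -> 4 -> 7 -> 6: 19 + 16 + 2 = 37
1 -> 7 -> 6: 12 + 2 = 14
1 -> 3 -> 5 -> 6: 13 + 14 + 8 = 35
1 -> 3 -> 6: 13 + 10 = 23
1 -> 2 -> 5 -> 6: 19 + 10 + 8 = 37
Shortest: 14.

14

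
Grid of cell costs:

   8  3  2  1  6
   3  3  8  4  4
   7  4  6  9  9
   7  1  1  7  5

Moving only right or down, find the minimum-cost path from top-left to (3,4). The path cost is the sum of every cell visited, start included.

32

Path (0,0) -> (0,1) -> (1,1) -> (2,1) -> (3,1) -> (3,2) -> (3,3) -> (3,4): 8 + 3 + 3 + 4 + 1 + 1 + 7 + 5 = 32.
For comparison, the top-then-right route costs 38.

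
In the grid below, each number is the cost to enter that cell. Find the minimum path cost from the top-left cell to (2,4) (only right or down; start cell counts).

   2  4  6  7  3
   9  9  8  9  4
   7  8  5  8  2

Cheapest: (0,0) → (0,1) → (0,2) → (0,3) → (0,4) → (1,4) → (2,4)
  2 + 4 + 6 + 7 + 3 + 4 + 2 = 28

28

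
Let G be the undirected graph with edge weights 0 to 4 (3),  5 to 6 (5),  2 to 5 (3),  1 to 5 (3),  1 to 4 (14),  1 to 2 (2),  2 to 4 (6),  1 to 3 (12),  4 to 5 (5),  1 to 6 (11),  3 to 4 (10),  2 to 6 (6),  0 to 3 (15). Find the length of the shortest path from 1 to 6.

8

Checking several routes:
1 → 5 → 2 → 6: 3 + 3 + 6 = 12
1 → 5 → 6: 3 + 5 = 8
1 → 2 → 5 → 6: 2 + 3 + 5 = 10
1 → 2 → 6: 2 + 6 = 8
1 → 6: 11
The minimum is 8.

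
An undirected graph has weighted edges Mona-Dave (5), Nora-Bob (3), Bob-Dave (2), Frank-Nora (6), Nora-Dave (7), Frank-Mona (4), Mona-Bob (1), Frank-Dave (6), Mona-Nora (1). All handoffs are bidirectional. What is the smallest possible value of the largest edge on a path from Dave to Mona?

Checking several routes:
Dave→Mona: max(5) = 5
Dave→Bob→Mona: max(2, 1) = 2
Dave→Bob→Nora→Mona: max(2, 3, 1) = 3
Smallest bottleneck: 2.

2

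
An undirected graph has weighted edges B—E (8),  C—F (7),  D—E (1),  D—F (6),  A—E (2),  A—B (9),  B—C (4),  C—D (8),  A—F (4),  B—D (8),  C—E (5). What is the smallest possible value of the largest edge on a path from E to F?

4

A few of the E→F routes:
E - C - F: max(5, 7) = 7
E - D - B - C - F: max(1, 8, 4, 7) = 8
E - D - C - F: max(1, 8, 7) = 8
E - A - F: max(2, 4) = 4
E - D - F: max(1, 6) = 6
Smallest bottleneck: 4.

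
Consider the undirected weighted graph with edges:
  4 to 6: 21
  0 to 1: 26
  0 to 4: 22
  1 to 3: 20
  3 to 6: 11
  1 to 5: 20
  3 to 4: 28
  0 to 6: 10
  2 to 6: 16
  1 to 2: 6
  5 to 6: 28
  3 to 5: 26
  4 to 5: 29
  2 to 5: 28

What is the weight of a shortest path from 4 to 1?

Checking several routes:
4 → 0 → 1: 22 + 26 = 48
4 → 3 → 1: 28 + 20 = 48
4 → 5 → 1: 29 + 20 = 49
4 → 6 → 3 → 1: 21 + 11 + 20 = 52
4 → 6 → 2 → 1: 21 + 16 + 6 = 43
The minimum is 43.

43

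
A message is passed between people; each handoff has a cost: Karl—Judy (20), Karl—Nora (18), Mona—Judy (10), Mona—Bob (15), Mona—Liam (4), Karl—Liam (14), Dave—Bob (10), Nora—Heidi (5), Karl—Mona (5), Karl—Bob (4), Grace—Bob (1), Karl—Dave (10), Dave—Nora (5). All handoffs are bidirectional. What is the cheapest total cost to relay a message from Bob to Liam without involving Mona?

18

Candidate routes:
Bob - Dave - Nora - Karl - Liam: 10 + 5 + 18 + 14 = 47
Bob - Karl - Liam: 4 + 14 = 18
Bob - Dave - Karl - Liam: 10 + 10 + 14 = 34
Best route has total 18.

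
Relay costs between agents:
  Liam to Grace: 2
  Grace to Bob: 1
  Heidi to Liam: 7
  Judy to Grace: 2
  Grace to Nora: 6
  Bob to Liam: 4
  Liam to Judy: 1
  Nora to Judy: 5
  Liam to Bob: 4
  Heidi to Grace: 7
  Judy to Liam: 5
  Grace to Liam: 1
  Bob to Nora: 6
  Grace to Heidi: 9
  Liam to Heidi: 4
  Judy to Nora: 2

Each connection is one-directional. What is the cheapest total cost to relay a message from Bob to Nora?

6

Paths from Bob to Nora:
Bob - Liam - Judy - Grace - Nora: 4 + 1 + 2 + 6 = 13
Bob - Nora: 6
Bob - Liam - Judy - Nora: 4 + 1 + 2 = 7
Bob - Liam - Heidi - Grace - Nora: 4 + 4 + 7 + 6 = 21
Bob - Liam - Grace - Nora: 4 + 2 + 6 = 12
Shortest: 6.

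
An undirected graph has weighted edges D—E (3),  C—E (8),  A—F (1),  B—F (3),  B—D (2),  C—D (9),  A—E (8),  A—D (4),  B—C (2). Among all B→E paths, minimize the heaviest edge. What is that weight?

3

Some routes from B to E:
B → F → A → D → E: max(3, 1, 4, 3) = 4
B → C → E: max(2, 8) = 8
B → D → E: max(2, 3) = 3
The minimum achievable maximum is 3.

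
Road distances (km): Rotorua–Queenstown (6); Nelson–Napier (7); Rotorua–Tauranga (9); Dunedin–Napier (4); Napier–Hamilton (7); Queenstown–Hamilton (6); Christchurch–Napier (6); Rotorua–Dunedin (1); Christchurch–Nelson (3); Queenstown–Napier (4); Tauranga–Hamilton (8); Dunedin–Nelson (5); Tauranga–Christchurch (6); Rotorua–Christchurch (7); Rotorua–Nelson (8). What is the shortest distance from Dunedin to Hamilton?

11

Checking several routes:
Dunedin→Napier→Queenstown→Hamilton: 4 + 4 + 6 = 14
Dunedin→Rotorua→Queenstown→Napier→Hamilton: 1 + 6 + 4 + 7 = 18
Dunedin→Napier→Hamilton: 4 + 7 = 11
Dunedin→Rotorua→Queenstown→Hamilton: 1 + 6 + 6 = 13
Dunedin→Nelson→Napier→Hamilton: 5 + 7 + 7 = 19
Dunedin→Rotorua→Tauranga→Hamilton: 1 + 9 + 8 = 18
The minimum is 11 km.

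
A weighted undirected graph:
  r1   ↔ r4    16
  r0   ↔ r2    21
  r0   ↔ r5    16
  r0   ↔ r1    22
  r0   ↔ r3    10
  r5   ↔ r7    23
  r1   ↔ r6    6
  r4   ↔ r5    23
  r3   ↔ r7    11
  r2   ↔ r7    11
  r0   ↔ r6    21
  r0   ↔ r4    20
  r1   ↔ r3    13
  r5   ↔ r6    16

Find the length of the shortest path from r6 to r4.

22

A few of the r6→r4 routes:
r6 → r0 → r4: 21 + 20 = 41
r6 → r1 → r0 → r4: 6 + 22 + 20 = 48
r6 → r5 → r4: 16 + 23 = 39
r6 → r1 → r4: 6 + 16 = 22
r6 → r1 → r3 → r0 → r4: 6 + 13 + 10 + 20 = 49
The minimum is 22.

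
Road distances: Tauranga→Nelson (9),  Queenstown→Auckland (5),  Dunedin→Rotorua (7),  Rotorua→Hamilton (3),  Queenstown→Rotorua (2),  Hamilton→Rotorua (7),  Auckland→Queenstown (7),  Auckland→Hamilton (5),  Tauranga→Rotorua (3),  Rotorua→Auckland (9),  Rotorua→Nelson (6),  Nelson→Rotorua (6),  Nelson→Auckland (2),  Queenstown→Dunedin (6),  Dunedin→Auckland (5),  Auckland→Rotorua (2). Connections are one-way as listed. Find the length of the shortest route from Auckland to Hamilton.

5

Paths from Auckland to Hamilton:
Auckland -> Hamilton: 5
Auckland -> Queenstown -> Dunedin -> Rotorua -> Hamilton: 7 + 6 + 7 + 3 = 23
Auckland -> Queenstown -> Rotorua -> Hamilton: 7 + 2 + 3 = 12
Auckland -> Rotorua -> Hamilton: 2 + 3 = 5
Shortest: 5.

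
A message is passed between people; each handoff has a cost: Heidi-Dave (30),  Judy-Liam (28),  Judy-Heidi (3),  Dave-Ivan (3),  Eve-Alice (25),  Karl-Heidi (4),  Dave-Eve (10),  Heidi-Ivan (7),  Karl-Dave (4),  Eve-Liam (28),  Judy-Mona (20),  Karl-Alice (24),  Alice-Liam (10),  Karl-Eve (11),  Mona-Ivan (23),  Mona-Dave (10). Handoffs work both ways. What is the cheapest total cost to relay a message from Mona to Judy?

20

A few of the Mona→Judy routes:
Mona-Dave-Karl-Heidi-Judy: 10 + 4 + 4 + 3 = 21
Mona-Dave-Ivan-Heidi-Judy: 10 + 3 + 7 + 3 = 23
Mona-Judy: 20
The minimum is 20.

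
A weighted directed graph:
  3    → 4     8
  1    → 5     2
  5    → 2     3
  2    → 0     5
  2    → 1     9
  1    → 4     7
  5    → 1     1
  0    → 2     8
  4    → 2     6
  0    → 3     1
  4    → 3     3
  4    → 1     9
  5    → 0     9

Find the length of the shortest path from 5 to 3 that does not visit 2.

10

Candidate routes:
5 → 1 → 4 → 3: 1 + 7 + 3 = 11
5 → 0 → 3: 9 + 1 = 10
Best route has total 10.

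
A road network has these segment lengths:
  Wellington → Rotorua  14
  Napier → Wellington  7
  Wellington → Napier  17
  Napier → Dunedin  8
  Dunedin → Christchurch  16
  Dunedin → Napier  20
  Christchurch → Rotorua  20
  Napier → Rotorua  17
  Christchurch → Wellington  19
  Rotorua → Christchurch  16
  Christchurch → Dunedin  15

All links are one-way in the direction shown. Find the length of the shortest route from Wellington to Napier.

17

Paths from Wellington to Napier:
Wellington - Napier: 17
Wellington - Rotorua - Christchurch - Dunedin - Napier: 14 + 16 + 15 + 20 = 65
Shortest: 17.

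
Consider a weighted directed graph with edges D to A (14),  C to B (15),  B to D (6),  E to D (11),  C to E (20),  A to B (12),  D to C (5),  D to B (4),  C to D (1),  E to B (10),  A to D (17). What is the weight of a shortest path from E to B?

Comparing a few candidate routes:
E - D - B: 11 + 4 = 15
E - D - C - B: 11 + 5 + 15 = 31
E - B: 10
Shortest: 10.

10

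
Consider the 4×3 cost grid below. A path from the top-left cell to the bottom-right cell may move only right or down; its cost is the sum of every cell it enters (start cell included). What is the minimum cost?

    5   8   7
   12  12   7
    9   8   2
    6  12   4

33

Take r0c0→r0c1→r0c2→r1c2→r2c2→r3c2 for a total of 5 + 8 + 7 + 7 + 2 + 4 = 33.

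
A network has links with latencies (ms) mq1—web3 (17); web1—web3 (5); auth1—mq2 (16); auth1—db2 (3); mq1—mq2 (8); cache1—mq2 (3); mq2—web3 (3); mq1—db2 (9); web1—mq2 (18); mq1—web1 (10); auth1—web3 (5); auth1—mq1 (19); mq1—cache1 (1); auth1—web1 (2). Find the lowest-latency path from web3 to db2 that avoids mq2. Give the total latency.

Some routes from web3 to db2 avoiding mq2:
web3 -> web1 -> auth1 -> db2: 5 + 2 + 3 = 10
web3 -> web1 -> mq1 -> db2: 5 + 10 + 9 = 24
web3 -> auth1 -> db2: 5 + 3 = 8
web3 -> auth1 -> web1 -> mq1 -> db2: 5 + 2 + 10 + 9 = 26
Best route has total 8 ms.

8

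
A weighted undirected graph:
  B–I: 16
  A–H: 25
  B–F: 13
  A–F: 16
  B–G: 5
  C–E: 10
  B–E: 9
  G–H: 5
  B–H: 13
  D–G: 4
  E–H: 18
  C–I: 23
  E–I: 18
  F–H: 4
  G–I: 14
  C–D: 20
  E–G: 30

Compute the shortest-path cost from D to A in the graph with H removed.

A few of the D→A routes:
D → C → E → B → F → A: 20 + 10 + 9 + 13 + 16 = 68
D → G → B → F → A: 4 + 5 + 13 + 16 = 38
D → G → E → B → F → A: 4 + 30 + 9 + 13 + 16 = 72
D → G → I → B → F → A: 4 + 14 + 16 + 13 + 16 = 63
The minimum is 38.

38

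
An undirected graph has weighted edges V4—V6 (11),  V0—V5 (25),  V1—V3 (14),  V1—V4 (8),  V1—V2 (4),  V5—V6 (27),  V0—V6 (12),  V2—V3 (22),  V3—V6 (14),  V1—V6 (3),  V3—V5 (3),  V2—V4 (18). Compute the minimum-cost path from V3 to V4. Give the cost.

Comparing a few candidate routes:
V3 → V1 → V4: 14 + 8 = 22
V3 → V1 → V2 → V4: 14 + 4 + 18 = 36
V3 → V6 → V4: 14 + 11 = 25
V3 → V2 → V1 → V4: 22 + 4 + 8 = 34
V3 → V6 → V1 → V4: 14 + 3 + 8 = 25
V3 → V1 → V6 → V4: 14 + 3 + 11 = 28
Shortest: 22.

22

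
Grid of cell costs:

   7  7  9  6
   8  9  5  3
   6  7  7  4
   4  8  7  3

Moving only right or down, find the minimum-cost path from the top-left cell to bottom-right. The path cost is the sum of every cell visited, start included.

Cheapest: (0,0) → (0,1) → (0,2) → (1,2) → (1,3) → (2,3) → (3,3)
  7 + 7 + 9 + 5 + 3 + 4 + 3 = 38
(Top row then right column would cost 39.)

38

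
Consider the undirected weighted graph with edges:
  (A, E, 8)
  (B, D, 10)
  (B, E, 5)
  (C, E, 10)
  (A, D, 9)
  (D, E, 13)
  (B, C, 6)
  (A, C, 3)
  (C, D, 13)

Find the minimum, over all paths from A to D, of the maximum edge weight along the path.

9

Some routes from A to D:
A - E - B - D: max(8, 5, 10) = 10
A - C - E - B - D: max(3, 10, 5, 10) = 10
A - E - C - B - D: max(8, 10, 6, 10) = 10
A - D: max(9) = 9
The minimum achievable maximum is 9.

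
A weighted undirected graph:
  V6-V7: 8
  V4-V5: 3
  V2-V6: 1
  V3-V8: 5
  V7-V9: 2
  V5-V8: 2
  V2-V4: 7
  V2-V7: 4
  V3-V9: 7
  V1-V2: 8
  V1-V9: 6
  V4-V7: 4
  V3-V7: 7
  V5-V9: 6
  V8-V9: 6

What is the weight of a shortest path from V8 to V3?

Checking several routes:
V8 - V5 - V9 - V3: 2 + 6 + 7 = 15
V8 - V9 - V3: 6 + 7 = 13
V8 - V3: 5
V8 - V9 - V7 - V3: 6 + 2 + 7 = 15
The minimum is 5.

5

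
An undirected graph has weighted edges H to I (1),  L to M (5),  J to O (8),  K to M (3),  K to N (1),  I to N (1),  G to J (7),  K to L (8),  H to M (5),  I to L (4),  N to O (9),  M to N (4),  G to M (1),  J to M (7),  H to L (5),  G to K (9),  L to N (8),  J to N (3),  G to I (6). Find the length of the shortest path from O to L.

14

Comparing a few candidate routes:
O→J→N→I→L: 8 + 3 + 1 + 4 = 16
O→J→N→I→H→L: 8 + 3 + 1 + 1 + 5 = 18
O→N→M→L: 9 + 4 + 5 = 18
O→N→L: 9 + 8 = 17
O→N→I→L: 9 + 1 + 4 = 14
O→N→I→H→L: 9 + 1 + 1 + 5 = 16
The minimum is 14.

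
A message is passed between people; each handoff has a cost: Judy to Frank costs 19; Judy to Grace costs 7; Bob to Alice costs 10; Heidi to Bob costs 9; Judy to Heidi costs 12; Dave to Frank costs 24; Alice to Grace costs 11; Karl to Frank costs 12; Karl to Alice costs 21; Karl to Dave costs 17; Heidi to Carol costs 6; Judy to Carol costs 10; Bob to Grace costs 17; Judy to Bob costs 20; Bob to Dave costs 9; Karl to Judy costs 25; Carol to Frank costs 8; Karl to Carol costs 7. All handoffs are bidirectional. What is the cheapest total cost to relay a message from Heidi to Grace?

19

Checking several routes:
Heidi - Bob - Judy - Grace: 9 + 20 + 7 = 36
Heidi - Carol - Frank - Judy - Grace: 6 + 8 + 19 + 7 = 40
Heidi - Carol - Judy - Grace: 6 + 10 + 7 = 23
Heidi - Judy - Grace: 12 + 7 = 19
Heidi - Bob - Alice - Grace: 9 + 10 + 11 = 30
Heidi - Bob - Grace: 9 + 17 = 26
The minimum is 19.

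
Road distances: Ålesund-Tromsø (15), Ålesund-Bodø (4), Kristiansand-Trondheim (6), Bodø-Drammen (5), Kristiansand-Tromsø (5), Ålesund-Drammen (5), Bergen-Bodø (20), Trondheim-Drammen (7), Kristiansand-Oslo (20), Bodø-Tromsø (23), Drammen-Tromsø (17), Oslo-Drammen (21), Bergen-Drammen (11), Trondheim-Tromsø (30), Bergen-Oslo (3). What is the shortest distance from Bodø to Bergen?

16

Comparing a few candidate routes:
Bodø -> Drammen -> Trondheim -> Kristiansand -> Oslo -> Bergen: 5 + 7 + 6 + 20 + 3 = 41
Bodø -> Drammen -> Oslo -> Bergen: 5 + 21 + 3 = 29
Bodø -> Ålesund -> Drammen -> Oslo -> Bergen: 4 + 5 + 21 + 3 = 33
Bodø -> Bergen: 20
Bodø -> Drammen -> Bergen: 5 + 11 = 16
Bodø -> Ålesund -> Drammen -> Bergen: 4 + 5 + 11 = 20
Best route has total 16.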